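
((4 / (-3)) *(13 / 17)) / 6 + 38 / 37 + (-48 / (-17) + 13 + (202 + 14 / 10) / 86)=46361707 / 2434230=19.05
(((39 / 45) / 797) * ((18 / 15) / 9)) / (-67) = -26 / 12014775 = -0.00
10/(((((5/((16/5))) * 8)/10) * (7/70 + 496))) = 80/4961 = 0.02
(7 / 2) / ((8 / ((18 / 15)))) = 21 / 40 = 0.52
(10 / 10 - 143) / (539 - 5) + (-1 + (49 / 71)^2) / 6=-475391 / 1345947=-0.35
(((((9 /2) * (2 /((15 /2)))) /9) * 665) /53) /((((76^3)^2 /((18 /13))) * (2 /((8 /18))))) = 0.00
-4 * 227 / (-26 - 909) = 908 / 935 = 0.97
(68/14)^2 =1156/49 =23.59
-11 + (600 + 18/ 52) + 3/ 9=45995/ 78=589.68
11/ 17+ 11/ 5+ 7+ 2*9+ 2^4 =3727/ 85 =43.85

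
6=6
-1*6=-6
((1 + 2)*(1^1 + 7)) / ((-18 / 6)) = -8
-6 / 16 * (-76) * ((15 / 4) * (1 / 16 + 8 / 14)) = 60705 / 896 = 67.75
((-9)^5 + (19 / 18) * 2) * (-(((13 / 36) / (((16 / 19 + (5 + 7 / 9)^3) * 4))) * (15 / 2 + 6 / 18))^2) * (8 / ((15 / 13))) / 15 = 4189720174308747 / 11519436964249600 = 0.36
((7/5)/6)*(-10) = -7/3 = -2.33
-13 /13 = -1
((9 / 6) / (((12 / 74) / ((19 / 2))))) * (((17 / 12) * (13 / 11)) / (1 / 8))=155363 / 132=1176.99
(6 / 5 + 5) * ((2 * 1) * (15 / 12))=31 / 2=15.50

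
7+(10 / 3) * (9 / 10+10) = 130 / 3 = 43.33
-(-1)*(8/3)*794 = 6352/3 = 2117.33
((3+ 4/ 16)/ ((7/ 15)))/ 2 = 195/ 56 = 3.48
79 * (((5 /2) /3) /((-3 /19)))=-7505 /18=-416.94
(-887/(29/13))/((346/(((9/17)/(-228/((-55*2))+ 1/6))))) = -0.27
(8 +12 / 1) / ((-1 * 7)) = -20 / 7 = -2.86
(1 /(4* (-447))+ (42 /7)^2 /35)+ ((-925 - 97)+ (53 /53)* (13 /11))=-702003157 /688380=-1019.79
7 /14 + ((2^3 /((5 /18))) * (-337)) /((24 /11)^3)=-448307 /480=-933.97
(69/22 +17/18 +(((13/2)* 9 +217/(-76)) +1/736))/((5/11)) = 82686881/629280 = 131.40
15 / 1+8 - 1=22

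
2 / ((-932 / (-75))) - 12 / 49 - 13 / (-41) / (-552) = -21841193 / 258389544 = -0.08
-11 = -11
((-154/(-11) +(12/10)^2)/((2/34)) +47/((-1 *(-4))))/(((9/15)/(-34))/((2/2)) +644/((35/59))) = 466191/1845490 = 0.25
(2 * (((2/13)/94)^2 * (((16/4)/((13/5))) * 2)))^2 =0.00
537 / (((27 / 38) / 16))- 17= 108679 / 9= 12075.44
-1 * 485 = -485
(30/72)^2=25/144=0.17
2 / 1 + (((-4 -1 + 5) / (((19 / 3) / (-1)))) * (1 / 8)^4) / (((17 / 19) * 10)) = 2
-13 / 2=-6.50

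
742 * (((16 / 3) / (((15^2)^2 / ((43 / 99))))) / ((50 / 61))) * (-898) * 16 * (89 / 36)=-4977583080064 / 3383015625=-1471.34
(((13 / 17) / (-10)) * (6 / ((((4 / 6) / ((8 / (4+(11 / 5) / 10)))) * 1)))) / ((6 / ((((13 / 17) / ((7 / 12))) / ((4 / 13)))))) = -395460 / 426853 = -0.93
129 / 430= 3 / 10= 0.30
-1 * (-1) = 1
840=840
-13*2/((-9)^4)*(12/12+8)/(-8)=13/2916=0.00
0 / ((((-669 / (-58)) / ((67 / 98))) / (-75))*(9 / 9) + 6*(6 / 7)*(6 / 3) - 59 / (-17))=0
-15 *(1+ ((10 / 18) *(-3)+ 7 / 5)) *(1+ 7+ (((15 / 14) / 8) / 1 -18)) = 12155 / 112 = 108.53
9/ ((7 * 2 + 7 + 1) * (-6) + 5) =-9/ 127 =-0.07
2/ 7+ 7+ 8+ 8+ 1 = 170/ 7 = 24.29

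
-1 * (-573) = 573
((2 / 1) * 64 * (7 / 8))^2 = 12544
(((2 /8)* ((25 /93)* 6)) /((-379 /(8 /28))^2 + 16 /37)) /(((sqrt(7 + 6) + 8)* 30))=1480 /1235177737371 - 185* sqrt(13) /1235177737371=0.00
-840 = -840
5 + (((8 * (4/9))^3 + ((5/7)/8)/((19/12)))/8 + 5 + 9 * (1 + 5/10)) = 45183055/1551312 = 29.13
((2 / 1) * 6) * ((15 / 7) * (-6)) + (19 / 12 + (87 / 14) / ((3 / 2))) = -12479 / 84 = -148.56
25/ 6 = 4.17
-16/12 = -4/3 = -1.33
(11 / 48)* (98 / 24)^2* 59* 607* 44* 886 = 4609161857839 / 864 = 5334678076.20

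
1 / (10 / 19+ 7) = 19 / 143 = 0.13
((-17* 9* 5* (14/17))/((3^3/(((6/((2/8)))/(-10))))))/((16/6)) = 21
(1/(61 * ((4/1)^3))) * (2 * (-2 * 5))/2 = -5/1952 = -0.00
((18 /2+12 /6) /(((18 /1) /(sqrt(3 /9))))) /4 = 11 * sqrt(3) /216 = 0.09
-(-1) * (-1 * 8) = -8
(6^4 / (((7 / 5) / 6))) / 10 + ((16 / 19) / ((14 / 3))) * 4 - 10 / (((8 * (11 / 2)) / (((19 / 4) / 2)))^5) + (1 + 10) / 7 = 200425318762858997 / 359364326064128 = 557.72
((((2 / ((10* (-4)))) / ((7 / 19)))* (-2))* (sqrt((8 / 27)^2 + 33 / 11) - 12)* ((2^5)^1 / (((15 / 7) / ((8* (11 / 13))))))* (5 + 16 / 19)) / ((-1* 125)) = 625152 / 40625 - 52096* sqrt(2251) / 1096875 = 13.13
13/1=13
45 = 45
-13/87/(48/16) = -13/261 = -0.05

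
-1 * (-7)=7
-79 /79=-1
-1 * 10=-10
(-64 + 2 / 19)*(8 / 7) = -9712 / 133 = -73.02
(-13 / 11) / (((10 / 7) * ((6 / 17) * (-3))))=1547 / 1980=0.78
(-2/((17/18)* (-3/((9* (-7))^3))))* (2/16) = -750141/34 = -22062.97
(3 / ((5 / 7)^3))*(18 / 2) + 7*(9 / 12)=39669 / 500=79.34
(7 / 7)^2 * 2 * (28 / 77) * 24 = 192 / 11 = 17.45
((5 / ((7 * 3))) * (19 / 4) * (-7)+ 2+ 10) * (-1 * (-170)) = 4165 / 6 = 694.17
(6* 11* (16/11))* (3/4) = 72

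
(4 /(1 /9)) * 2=72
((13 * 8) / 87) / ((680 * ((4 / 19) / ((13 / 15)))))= 3211 / 443700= 0.01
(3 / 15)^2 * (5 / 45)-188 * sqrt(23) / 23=-39.20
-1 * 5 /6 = -5 /6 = -0.83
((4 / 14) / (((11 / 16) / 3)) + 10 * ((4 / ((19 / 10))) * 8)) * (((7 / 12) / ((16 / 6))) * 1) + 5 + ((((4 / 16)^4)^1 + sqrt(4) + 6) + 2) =52.12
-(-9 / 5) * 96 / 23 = 864 / 115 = 7.51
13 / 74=0.18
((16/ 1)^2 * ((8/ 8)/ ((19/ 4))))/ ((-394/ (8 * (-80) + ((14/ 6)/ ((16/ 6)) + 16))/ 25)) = 7976000/ 3743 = 2130.91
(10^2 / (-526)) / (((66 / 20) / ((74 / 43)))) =-37000 / 373197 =-0.10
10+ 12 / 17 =182 / 17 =10.71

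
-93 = -93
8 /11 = 0.73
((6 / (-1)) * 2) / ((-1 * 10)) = 6 / 5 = 1.20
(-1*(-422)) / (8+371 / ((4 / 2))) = 844 / 387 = 2.18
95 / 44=2.16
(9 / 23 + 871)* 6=120252 / 23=5228.35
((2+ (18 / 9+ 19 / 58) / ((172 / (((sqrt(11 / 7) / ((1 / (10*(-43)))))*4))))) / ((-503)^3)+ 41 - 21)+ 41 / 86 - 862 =-9210188712689 / 10944663322+ 675*sqrt(77) / 25834495981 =-841.52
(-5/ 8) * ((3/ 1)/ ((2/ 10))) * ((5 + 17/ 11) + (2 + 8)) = -6825/ 44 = -155.11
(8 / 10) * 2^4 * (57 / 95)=7.68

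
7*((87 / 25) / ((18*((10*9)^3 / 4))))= 203 / 27337500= 0.00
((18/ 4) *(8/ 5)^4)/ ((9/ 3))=6144/ 625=9.83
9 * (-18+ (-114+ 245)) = 1017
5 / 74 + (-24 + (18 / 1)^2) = 22205 / 74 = 300.07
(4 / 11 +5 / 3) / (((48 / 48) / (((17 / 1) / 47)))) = 1139 / 1551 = 0.73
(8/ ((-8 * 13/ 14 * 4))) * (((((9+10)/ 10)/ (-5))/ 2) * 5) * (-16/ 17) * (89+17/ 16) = -191653/ 8840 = -21.68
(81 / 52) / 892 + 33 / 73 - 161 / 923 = 67162831 / 240408272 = 0.28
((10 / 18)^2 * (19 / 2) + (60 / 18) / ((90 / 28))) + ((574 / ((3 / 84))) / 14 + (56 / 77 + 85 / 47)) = 96694405 / 83754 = 1154.50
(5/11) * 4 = 20/11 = 1.82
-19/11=-1.73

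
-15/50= -3/10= -0.30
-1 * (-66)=66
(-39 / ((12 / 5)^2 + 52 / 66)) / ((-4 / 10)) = 160875 / 10804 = 14.89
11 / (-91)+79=7178 / 91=78.88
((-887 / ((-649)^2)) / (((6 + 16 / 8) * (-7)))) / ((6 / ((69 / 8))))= 20401 / 377396096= 0.00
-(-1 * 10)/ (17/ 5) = 50/ 17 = 2.94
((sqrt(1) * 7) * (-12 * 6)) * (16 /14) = -576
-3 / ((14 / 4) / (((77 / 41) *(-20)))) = 1320 / 41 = 32.20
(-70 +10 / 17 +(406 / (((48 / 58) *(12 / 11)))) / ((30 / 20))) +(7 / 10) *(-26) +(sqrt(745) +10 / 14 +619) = sqrt(745) +106916231 / 128520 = 859.20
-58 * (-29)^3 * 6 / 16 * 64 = 33949488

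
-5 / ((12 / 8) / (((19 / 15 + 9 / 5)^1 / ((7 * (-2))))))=46 / 63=0.73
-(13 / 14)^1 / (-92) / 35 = 13 / 45080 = 0.00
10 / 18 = 5 / 9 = 0.56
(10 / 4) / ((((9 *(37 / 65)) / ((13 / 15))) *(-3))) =-845 / 5994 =-0.14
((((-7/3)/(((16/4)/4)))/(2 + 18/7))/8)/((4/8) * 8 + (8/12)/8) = -1/64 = -0.02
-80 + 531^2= 281881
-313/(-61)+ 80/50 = 6.73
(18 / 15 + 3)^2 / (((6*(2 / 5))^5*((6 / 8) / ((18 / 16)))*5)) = 1225 / 18432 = 0.07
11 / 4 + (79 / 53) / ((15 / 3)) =3231 / 1060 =3.05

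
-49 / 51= -0.96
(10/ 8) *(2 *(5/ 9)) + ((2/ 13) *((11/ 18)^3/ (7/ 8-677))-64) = -6419033303/ 102522186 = -62.61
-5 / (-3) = 5 / 3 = 1.67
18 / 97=0.19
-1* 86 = -86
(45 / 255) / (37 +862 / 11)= 11 / 7191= 0.00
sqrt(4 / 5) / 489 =2 * sqrt(5) / 2445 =0.00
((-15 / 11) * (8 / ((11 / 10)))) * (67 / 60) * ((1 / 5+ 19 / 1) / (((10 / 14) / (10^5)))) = -3601920000 / 121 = -29767933.88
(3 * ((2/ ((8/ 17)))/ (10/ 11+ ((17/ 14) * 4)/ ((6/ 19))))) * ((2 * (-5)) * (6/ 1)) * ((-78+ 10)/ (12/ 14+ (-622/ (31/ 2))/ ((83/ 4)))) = -108215671410/ 36489811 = -2965.64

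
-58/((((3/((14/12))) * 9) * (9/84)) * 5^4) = -5684/151875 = -0.04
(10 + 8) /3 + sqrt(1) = 7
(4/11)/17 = 4/187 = 0.02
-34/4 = -17/2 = -8.50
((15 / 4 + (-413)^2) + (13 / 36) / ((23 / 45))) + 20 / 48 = 47078389 / 276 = 170573.87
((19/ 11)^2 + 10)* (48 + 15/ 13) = 1003869/ 1573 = 638.19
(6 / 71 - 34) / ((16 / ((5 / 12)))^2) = -7525 / 327168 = -0.02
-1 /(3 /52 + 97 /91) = -364 /409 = -0.89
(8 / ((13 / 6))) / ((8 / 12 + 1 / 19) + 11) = 684 / 2171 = 0.32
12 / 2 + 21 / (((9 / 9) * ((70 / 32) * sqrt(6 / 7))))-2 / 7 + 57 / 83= 3719 / 581 + 8 * sqrt(42) / 5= 16.77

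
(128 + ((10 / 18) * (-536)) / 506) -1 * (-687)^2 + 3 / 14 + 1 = -471840.37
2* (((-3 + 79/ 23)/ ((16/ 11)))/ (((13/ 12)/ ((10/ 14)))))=825/ 2093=0.39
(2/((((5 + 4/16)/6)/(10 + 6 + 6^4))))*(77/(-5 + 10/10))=-57728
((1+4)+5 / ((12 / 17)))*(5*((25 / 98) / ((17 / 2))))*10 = 18.13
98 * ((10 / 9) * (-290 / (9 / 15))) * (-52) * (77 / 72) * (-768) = -182069888000 / 81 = -2247776395.06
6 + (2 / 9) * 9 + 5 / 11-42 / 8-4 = -35 / 44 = -0.80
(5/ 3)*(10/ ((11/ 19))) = 28.79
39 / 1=39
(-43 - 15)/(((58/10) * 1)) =-10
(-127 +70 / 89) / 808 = -11233 / 71912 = -0.16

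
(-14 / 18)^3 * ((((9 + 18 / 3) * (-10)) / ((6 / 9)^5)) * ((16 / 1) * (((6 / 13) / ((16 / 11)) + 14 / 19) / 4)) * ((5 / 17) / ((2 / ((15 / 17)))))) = 1339629375 / 4568512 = 293.23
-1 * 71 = -71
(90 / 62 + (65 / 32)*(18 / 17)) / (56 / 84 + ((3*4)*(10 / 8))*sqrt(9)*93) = 91125 / 105880624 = 0.00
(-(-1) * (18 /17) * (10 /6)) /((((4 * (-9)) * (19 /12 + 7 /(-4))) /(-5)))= -25 /17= -1.47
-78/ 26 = -3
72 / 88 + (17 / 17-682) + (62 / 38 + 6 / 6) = -677.55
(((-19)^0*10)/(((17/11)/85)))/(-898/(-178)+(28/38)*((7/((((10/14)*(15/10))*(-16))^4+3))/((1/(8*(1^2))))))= 192861867150150/1769217140969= 109.01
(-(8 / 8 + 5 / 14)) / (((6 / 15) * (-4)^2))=-95 / 448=-0.21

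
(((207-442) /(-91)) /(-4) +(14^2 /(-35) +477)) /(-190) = -856773 /345800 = -2.48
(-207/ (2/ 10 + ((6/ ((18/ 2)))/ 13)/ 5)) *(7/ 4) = -282555/ 164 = -1722.90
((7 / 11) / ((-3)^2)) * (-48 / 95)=-112 / 3135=-0.04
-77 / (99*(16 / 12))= -7 / 12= -0.58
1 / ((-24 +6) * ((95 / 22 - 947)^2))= -242 / 3870955089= -0.00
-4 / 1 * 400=-1600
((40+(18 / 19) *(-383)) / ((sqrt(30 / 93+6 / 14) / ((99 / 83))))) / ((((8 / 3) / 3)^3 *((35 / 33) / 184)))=-168003478863 *sqrt(35371) / 287897120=-109750.02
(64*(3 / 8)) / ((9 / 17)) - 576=-1592 / 3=-530.67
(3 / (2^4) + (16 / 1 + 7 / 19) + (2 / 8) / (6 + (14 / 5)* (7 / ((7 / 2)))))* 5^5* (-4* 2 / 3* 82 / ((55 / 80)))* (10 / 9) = -2996013500000 / 163647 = -18307781.38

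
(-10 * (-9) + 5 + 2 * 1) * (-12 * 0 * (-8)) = 0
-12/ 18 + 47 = 139/ 3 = 46.33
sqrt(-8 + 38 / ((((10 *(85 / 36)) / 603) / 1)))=14 *sqrt(35479) / 85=31.02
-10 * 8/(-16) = 5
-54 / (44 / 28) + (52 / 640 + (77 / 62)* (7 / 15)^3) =-1257903389 / 36828000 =-34.16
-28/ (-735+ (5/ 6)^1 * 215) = 168/ 3335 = 0.05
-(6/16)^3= -27/512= -0.05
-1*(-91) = 91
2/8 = 1/4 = 0.25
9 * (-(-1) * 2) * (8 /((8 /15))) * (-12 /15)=-216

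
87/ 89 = 0.98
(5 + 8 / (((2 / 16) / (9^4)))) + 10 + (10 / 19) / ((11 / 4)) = 87763111 / 209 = 419919.19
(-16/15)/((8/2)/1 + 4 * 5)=-0.04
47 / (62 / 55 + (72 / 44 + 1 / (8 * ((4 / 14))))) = 41360 / 2817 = 14.68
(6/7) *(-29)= -174/7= -24.86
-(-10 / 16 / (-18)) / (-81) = 5 / 11664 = 0.00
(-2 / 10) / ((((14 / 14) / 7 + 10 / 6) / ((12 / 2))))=-63 / 95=-0.66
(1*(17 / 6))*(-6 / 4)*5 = -85 / 4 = -21.25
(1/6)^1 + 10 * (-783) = -46979/6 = -7829.83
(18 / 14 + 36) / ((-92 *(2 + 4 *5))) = -261 / 14168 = -0.02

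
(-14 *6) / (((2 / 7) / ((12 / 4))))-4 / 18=-882.22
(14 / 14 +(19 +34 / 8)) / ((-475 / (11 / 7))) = -0.08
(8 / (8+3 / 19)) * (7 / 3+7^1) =4256 / 465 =9.15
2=2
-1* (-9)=9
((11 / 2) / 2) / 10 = 11 / 40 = 0.28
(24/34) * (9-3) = 72/17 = 4.24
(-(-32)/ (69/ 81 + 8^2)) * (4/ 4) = 0.49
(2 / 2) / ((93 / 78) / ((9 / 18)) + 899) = 0.00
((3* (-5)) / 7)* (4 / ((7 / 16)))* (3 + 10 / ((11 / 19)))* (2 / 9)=-88.26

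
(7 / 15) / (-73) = -7 / 1095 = -0.01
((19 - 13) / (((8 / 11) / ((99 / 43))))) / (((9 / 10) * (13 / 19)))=34485 / 1118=30.85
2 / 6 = 1 / 3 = 0.33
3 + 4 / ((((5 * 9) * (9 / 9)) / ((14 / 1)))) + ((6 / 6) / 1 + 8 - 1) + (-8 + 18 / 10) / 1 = 272 / 45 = 6.04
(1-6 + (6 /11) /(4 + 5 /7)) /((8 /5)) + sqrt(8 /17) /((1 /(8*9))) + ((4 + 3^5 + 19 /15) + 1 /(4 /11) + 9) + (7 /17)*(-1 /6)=306.29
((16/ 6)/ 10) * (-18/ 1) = -24/ 5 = -4.80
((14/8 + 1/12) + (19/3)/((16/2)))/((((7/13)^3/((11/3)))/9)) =217503/392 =554.85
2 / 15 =0.13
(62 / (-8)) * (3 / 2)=-93 / 8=-11.62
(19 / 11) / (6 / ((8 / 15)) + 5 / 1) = 76 / 715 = 0.11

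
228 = 228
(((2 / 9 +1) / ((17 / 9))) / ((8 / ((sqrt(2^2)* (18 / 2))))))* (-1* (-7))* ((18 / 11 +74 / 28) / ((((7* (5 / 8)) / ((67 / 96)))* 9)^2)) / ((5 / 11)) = 32540761 / 1079568000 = 0.03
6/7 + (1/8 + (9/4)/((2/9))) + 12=647/28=23.11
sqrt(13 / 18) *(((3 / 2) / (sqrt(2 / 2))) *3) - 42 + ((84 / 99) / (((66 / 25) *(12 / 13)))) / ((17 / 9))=-516089 / 12342 + 3 *sqrt(26) / 4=-37.99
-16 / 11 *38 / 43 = -608 / 473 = -1.29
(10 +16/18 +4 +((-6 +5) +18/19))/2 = 2537/342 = 7.42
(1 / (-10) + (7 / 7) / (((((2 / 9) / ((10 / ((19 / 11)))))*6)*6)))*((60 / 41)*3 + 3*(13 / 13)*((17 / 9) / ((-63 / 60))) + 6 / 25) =-1955329 / 4089750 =-0.48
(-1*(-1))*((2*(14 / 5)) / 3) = 28 / 15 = 1.87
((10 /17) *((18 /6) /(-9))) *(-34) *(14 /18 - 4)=-580 /27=-21.48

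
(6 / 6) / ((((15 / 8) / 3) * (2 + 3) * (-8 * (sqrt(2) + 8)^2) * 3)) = -11 / 48050 + 4 * sqrt(2) / 72075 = -0.00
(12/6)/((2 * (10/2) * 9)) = 1/45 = 0.02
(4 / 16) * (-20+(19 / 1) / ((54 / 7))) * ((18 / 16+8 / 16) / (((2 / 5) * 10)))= -1.78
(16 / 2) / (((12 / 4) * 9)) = 8 / 27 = 0.30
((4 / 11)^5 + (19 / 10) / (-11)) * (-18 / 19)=2411451 / 15299845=0.16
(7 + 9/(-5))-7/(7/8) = -14/5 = -2.80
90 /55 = 18 /11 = 1.64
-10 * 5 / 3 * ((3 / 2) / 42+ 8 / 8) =-725 / 42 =-17.26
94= 94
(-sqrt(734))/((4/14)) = -7*sqrt(734)/2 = -94.82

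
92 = 92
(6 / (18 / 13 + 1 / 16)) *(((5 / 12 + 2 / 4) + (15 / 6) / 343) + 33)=14521624 / 103243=140.65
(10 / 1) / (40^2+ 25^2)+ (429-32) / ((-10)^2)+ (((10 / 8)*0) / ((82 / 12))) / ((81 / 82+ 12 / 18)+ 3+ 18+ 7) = 35373 / 8900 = 3.97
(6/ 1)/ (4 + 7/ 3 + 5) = 9/ 17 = 0.53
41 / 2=20.50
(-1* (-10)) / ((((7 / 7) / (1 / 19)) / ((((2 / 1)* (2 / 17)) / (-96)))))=-5 / 3876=-0.00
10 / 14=5 / 7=0.71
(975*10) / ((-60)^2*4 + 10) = 975 / 1441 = 0.68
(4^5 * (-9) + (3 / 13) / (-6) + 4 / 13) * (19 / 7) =-4552571 / 182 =-25014.13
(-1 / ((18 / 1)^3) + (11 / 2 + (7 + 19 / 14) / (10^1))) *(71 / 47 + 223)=1705745309 / 1199205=1422.40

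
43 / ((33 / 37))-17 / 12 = 2059 / 44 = 46.80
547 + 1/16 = 8753/16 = 547.06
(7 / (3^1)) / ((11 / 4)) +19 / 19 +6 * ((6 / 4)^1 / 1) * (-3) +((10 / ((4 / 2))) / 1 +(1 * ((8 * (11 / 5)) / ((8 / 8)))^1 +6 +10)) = 13.45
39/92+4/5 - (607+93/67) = -18712799/30820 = -607.16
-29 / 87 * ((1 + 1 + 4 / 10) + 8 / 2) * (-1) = 32 / 15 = 2.13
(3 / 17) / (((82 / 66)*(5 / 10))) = 198 / 697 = 0.28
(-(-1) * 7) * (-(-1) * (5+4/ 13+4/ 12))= 1540/ 39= 39.49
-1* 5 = -5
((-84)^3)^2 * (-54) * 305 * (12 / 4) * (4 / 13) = -69430542968586240 / 13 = -5340810997583556.92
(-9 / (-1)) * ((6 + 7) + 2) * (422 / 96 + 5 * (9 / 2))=58095 / 16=3630.94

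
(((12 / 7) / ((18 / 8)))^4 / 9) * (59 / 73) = 3866624 / 127774017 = 0.03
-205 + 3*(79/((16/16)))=32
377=377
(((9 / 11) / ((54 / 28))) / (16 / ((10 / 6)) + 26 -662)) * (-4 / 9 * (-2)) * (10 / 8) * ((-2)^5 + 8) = 1400 / 77517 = 0.02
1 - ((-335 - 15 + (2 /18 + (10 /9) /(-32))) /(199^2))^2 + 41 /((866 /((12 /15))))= 73064714091530227 /70403652475741440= 1.04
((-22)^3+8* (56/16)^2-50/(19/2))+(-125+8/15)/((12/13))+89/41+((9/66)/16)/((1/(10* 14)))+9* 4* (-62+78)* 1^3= -31190009423/3084840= -10110.74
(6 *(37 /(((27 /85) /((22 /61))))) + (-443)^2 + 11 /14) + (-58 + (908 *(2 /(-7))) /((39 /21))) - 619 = 19552468987 /99918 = 195685.15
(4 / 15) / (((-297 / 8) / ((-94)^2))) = -282752 / 4455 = -63.47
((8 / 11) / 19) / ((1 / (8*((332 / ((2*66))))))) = 5312 / 6897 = 0.77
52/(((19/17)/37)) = 32708/19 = 1721.47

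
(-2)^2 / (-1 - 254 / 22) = -22 / 69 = -0.32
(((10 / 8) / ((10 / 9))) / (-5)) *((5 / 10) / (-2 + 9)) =-9 / 560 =-0.02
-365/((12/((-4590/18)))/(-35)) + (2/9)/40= -24432187/90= -271468.74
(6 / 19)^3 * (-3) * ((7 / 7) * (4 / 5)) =-2592 / 34295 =-0.08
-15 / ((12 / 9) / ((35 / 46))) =-1575 / 184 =-8.56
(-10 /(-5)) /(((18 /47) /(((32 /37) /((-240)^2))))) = 47 /599400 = 0.00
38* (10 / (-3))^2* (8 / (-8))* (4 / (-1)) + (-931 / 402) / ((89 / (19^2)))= 180266927 / 107334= 1679.50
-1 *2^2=-4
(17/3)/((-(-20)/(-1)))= -17/60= -0.28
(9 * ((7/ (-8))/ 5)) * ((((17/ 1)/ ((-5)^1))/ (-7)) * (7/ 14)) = -153/ 400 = -0.38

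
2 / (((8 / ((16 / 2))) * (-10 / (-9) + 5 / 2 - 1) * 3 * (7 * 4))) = 3 / 329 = 0.01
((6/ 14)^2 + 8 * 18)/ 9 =785/ 49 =16.02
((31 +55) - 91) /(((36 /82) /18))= -205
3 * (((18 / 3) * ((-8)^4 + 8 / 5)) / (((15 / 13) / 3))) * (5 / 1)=4794192 / 5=958838.40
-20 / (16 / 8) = -10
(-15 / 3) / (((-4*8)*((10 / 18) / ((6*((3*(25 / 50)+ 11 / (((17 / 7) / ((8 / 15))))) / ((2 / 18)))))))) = 161757 / 2720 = 59.47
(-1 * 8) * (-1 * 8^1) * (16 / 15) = 1024 / 15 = 68.27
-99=-99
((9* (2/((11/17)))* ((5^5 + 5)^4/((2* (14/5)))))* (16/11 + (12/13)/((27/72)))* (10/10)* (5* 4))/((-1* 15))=-3915953384088000000/1573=-2489480854474253.02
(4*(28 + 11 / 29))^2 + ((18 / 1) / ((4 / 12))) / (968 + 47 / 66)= 692883471164 / 53769335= 12886.22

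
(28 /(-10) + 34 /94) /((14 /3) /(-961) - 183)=1651959 /123986705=0.01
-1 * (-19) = 19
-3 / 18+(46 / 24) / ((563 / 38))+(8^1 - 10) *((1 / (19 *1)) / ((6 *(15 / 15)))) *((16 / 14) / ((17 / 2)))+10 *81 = 3093100039 / 3818829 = 809.96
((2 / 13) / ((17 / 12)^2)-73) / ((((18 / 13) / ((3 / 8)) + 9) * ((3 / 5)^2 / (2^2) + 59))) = -5479460 / 56354133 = -0.10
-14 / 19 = -0.74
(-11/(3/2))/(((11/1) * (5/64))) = -128/15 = -8.53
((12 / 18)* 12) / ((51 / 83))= 664 / 51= 13.02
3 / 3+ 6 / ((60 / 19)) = 29 / 10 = 2.90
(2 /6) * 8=8 /3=2.67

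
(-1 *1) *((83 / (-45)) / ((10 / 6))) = 83 / 75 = 1.11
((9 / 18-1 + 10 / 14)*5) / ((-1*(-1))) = 15 / 14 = 1.07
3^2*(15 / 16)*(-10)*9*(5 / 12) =-316.41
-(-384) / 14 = 192 / 7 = 27.43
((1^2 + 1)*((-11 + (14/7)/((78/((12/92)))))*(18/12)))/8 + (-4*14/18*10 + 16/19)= -1758467/51129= -34.39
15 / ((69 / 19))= 4.13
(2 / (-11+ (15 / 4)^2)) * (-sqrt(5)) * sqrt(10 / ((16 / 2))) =-80 / 49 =-1.63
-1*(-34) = 34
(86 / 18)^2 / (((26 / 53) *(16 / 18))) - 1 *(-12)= 120461 / 1872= 64.35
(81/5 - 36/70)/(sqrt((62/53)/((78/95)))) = 549 * sqrt(6087315)/103075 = 13.14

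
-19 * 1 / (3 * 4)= -19 / 12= -1.58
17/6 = 2.83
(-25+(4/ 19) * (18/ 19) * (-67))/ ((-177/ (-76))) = -55396/ 3363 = -16.47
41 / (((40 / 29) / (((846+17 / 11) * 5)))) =11085047 / 88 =125966.44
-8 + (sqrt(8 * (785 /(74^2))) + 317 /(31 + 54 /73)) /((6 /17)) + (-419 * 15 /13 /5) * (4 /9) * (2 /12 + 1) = -16177985 /542178 + 17 * sqrt(1570) /222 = -26.80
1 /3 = 0.33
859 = 859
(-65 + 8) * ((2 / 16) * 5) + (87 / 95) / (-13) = -352671 / 9880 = -35.70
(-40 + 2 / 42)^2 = 703921 / 441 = 1596.19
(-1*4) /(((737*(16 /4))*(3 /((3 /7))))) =-1 /5159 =-0.00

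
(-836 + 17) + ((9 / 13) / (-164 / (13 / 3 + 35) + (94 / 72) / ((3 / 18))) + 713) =-1784080 / 16861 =-105.81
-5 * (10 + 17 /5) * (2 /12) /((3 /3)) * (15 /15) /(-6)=67 /36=1.86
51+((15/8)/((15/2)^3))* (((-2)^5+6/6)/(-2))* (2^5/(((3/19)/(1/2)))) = 39137/675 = 57.98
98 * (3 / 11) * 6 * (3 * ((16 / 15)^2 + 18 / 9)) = 415128 / 275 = 1509.56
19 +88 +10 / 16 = 861 / 8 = 107.62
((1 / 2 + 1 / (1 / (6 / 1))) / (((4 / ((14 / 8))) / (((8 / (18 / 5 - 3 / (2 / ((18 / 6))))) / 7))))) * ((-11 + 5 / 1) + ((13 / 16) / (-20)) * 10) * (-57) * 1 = -253175 / 192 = -1318.62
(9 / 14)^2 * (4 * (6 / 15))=162 / 245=0.66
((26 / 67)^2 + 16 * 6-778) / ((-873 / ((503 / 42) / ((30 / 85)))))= 4362181487 / 164593674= 26.50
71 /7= 10.14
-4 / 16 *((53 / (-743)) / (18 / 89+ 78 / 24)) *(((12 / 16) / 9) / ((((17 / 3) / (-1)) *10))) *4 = -4717 / 155234990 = -0.00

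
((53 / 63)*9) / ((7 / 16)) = 848 / 49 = 17.31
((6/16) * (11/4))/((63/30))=55/112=0.49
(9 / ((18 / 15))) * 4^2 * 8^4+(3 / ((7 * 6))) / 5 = 491520.01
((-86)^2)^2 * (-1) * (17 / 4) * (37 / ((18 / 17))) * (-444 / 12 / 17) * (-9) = -159131511346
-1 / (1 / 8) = -8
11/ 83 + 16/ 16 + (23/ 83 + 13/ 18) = 3185/ 1494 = 2.13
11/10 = 1.10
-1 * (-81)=81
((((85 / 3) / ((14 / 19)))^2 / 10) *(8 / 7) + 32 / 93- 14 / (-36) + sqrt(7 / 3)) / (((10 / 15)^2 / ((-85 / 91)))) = -2760993545 / 7740824- 255 *sqrt(21) / 364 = -359.89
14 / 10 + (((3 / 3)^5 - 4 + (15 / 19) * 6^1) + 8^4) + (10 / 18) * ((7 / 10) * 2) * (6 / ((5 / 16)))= 234502 / 57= 4114.07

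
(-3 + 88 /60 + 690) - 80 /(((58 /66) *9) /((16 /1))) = 76361 /145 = 526.63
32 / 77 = 0.42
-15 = -15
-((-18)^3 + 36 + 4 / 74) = 214450 / 37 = 5795.95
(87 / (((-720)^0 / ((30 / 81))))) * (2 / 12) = 5.37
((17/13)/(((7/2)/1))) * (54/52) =459/1183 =0.39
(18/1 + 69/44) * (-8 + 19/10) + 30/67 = -3505707/29480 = -118.92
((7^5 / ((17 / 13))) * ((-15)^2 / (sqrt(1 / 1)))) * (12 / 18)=32773650 / 17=1927861.76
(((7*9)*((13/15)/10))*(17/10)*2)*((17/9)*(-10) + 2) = -117572/375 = -313.53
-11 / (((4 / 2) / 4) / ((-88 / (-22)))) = -88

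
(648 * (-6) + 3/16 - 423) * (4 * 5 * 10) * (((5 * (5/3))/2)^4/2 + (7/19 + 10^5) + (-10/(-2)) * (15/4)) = -2835459004155725/32832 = -86362664600.26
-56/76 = -14/19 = -0.74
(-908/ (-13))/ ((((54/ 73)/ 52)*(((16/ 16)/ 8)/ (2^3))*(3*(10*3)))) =4242176/ 1215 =3491.50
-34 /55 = -0.62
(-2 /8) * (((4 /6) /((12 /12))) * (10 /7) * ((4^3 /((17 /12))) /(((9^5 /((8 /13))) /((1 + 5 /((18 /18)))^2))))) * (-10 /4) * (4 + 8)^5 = 104857600 /41769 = 2510.42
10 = 10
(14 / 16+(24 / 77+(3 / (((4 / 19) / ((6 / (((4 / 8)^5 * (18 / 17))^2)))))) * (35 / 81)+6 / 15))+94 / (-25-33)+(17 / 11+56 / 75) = 998813842477 / 29597400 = 33746.68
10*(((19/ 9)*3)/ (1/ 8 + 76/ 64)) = 3040/ 63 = 48.25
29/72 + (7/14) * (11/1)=425/72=5.90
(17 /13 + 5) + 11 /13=7.15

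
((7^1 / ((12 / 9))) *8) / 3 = 14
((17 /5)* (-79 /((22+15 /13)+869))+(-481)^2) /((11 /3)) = 13416606931 /212630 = 63098.37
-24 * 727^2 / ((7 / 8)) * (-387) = 39271818816 / 7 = 5610259830.86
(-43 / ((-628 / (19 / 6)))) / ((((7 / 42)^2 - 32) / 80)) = -98040 / 180707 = -0.54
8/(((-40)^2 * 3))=1/600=0.00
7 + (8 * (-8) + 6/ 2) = -54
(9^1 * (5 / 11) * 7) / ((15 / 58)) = 110.73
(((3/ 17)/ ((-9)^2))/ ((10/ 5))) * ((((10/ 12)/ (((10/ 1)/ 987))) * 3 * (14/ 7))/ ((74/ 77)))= 25333/ 45288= 0.56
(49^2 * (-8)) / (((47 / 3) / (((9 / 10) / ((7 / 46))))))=-1704024 / 235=-7251.17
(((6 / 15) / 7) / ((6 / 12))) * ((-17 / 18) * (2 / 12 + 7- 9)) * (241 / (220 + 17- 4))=45067 / 220185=0.20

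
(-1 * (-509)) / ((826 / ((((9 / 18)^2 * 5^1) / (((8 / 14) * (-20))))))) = -509 / 7552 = -0.07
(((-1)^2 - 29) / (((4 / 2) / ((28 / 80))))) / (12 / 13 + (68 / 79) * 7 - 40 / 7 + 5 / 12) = -2113566 / 712045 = -2.97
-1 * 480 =-480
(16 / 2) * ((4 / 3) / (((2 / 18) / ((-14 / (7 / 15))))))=-2880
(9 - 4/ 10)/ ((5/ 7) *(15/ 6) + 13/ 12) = 3612/ 1205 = 3.00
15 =15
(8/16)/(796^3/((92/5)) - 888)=23/1260854992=0.00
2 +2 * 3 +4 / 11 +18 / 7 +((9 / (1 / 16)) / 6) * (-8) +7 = -13403 / 77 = -174.06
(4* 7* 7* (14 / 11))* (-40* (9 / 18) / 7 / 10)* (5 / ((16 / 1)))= -245 / 11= -22.27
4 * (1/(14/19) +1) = 66/7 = 9.43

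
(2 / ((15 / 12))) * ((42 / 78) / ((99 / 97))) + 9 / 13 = 9887 / 6435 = 1.54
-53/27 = -1.96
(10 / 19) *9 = 90 / 19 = 4.74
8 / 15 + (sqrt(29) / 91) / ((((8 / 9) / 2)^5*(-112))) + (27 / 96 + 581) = 279271 / 480-59049*sqrt(29) / 10436608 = 581.78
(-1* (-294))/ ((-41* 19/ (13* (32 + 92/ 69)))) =-127400/ 779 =-163.54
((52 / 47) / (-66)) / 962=-1 / 57387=-0.00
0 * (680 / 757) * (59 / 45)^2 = 0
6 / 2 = 3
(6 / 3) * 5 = 10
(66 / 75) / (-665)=-22 / 16625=-0.00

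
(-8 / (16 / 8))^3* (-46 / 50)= 1472 / 25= 58.88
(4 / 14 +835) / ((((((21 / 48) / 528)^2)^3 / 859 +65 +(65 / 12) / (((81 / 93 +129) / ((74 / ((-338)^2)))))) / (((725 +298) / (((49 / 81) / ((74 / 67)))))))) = 1500382372274287807827604163727639799922688 / 62511359892944752665483442963704201493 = 24001.76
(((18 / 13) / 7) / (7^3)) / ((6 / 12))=36 / 31213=0.00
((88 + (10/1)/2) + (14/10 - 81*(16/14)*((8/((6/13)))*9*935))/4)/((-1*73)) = 472573331/10220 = 46240.05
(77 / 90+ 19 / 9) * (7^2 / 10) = 4361 / 300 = 14.54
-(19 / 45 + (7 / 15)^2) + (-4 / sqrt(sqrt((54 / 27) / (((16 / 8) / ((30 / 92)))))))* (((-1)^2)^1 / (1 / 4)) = -16* 15^(3 / 4)* 46^(1 / 4) / 15 -16 / 25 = -21.81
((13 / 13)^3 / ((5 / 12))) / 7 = 12 / 35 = 0.34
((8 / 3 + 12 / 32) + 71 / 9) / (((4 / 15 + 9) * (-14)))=-3935 / 46704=-0.08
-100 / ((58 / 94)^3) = -425.70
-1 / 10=-0.10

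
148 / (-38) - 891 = -17003 / 19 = -894.89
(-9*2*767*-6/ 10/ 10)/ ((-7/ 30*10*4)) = -62127/ 700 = -88.75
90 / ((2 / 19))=855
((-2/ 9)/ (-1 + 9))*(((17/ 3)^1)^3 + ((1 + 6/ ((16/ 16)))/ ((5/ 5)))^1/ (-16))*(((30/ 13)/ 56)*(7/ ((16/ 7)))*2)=-2744665/ 2156544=-1.27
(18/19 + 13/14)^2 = 249001/70756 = 3.52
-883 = -883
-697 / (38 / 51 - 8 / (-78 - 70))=-1315239 / 1508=-872.17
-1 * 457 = -457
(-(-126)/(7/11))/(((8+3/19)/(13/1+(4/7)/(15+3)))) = 343178/1085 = 316.29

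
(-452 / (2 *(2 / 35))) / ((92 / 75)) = -296625 / 92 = -3224.18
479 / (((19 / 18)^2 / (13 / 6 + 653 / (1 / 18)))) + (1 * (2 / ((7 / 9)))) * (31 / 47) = 600264005256 / 118769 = 5054046.13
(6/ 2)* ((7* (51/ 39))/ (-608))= -357/ 7904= -0.05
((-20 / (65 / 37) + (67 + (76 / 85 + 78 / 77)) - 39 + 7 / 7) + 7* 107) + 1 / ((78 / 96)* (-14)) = 65382256 / 85085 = 768.43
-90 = -90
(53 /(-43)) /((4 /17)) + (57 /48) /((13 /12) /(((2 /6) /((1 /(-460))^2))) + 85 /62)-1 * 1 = -5.37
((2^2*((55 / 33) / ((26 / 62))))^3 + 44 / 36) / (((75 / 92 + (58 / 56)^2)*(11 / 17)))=73080243178544 / 22213363887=3289.92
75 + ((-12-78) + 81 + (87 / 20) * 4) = 417 / 5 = 83.40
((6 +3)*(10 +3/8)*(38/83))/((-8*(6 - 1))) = -171/160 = -1.07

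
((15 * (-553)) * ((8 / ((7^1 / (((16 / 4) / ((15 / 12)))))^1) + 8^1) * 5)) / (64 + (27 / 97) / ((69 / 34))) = -7538.22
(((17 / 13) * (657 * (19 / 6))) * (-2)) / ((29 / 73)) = -13697.08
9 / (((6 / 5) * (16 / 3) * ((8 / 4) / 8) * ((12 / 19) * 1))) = 285 / 32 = 8.91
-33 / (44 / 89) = -267 / 4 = -66.75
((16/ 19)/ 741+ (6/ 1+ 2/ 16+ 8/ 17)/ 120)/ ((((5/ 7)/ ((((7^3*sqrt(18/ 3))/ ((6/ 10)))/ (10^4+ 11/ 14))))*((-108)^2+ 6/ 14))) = 505497869989*sqrt(6)/ 1313365588592747040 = 0.00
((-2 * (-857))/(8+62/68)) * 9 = 174828/101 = 1730.97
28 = 28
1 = 1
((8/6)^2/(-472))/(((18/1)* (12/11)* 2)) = -11/114696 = -0.00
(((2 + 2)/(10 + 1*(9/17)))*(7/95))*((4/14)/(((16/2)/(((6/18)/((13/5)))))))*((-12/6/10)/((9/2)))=-34/5968755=-0.00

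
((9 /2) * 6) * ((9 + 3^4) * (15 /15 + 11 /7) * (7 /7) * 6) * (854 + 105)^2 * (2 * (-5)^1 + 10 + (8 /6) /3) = 15324513120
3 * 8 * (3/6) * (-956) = -11472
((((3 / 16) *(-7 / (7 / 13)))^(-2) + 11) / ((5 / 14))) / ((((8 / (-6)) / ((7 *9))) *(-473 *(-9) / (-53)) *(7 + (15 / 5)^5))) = 0.07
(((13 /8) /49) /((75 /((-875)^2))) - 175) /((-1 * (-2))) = 3925 /48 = 81.77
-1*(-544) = 544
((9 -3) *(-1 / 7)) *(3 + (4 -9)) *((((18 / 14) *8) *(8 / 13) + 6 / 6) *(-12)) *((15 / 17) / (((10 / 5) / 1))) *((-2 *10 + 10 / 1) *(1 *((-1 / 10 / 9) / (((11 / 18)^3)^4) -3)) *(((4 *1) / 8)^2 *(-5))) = 200520914666241642300 / 33986040891511709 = 5900.10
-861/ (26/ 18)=-7749/ 13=-596.08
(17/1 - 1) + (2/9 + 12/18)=152/9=16.89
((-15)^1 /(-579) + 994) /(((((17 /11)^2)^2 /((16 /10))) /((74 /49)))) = 421.04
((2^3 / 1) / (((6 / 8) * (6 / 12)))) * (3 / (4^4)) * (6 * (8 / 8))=3 / 2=1.50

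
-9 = -9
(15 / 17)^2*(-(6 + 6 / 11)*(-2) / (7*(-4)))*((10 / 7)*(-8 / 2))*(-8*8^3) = -1327104000 / 155771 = -8519.58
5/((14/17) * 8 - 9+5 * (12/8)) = 170/173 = 0.98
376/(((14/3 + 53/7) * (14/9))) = 19.75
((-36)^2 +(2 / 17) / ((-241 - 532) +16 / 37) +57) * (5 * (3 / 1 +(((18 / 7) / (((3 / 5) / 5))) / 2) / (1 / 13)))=654853576956 / 680323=962562.75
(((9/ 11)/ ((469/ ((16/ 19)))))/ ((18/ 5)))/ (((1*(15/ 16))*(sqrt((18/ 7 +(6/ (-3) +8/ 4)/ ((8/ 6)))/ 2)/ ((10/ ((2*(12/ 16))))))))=0.00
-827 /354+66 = 22537 /354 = 63.66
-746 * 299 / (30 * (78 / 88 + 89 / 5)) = -4907188 / 12333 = -397.89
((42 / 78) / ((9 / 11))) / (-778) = -77 / 91026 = -0.00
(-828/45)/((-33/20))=368/33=11.15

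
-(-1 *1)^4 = -1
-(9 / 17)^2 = -81 / 289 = -0.28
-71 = -71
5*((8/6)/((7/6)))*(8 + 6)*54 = 4320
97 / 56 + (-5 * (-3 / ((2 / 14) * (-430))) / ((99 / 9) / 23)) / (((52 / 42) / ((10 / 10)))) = 454451 / 344344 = 1.32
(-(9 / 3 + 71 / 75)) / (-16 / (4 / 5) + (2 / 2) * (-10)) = 148 / 1125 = 0.13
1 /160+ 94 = 15041 /160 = 94.01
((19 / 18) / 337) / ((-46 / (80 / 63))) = -380 / 4394817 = -0.00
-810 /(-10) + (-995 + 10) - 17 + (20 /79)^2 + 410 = -3188751 /6241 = -510.94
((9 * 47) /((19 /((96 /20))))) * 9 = 91368 /95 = 961.77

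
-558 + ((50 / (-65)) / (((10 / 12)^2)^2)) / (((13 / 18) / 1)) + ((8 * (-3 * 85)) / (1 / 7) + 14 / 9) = -2821198904 / 190125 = -14838.65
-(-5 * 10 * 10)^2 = -250000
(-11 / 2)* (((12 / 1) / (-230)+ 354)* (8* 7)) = -12536832 / 115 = -109015.93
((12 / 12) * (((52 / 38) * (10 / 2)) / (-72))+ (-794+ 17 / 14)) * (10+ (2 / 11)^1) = -15185252 / 1881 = -8072.97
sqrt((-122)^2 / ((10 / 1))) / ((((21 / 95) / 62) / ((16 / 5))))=1149728*sqrt(10) / 105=34626.28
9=9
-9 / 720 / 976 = -1 / 78080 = -0.00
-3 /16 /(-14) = 3 /224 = 0.01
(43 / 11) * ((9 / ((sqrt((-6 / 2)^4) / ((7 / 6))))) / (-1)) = -301 / 66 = -4.56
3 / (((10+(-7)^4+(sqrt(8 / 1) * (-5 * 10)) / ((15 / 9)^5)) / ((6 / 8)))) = 273375 * sqrt(2) / 90825001057+339046875 / 363300004228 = 0.00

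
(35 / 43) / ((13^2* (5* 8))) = 7 / 58136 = 0.00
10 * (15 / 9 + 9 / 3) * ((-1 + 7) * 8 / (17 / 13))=1712.94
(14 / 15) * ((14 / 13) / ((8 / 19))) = 931 / 390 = 2.39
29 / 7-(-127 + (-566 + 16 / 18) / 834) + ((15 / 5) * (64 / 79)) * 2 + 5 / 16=4549087589 / 33206544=136.99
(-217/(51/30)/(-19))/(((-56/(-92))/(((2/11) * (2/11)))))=14260/39083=0.36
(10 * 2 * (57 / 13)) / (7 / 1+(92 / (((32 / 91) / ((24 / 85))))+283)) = 96900 / 402077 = 0.24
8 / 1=8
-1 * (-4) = 4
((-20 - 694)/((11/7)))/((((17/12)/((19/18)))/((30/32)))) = -13965/44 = -317.39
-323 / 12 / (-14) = 323 / 168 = 1.92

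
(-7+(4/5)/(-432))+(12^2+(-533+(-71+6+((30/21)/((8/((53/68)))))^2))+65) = -193795473289/489404160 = -395.98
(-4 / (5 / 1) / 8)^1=-1 / 10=-0.10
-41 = -41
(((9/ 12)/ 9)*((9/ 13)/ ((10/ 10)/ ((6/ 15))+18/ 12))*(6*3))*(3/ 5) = 81/ 520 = 0.16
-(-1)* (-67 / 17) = -67 / 17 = -3.94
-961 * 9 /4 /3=-2883 /4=-720.75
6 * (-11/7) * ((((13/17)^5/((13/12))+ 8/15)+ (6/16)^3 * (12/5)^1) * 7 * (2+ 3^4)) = -2243244888467/454354240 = -4937.22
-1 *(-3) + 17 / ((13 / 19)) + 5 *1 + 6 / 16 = 3455 / 104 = 33.22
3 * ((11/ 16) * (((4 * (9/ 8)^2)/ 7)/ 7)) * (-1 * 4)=-2673/ 3136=-0.85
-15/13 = -1.15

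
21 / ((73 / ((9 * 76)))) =14364 / 73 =196.77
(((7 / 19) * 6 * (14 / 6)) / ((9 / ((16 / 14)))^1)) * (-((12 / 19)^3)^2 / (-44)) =9289728 / 9832589129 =0.00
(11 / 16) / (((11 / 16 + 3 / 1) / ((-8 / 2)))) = -44 / 59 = -0.75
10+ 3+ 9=22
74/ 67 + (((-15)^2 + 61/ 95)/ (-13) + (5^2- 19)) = -10.25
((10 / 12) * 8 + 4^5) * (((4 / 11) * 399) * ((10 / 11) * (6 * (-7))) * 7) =-4836135360 / 121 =-39968060.83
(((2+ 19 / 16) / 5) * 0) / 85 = 0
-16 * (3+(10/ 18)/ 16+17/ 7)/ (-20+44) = -5507/ 1512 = -3.64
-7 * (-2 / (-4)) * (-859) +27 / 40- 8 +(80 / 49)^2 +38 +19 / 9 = 2629341343 / 864360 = 3041.95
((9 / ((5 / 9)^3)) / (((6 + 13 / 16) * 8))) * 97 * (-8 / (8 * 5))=-18.68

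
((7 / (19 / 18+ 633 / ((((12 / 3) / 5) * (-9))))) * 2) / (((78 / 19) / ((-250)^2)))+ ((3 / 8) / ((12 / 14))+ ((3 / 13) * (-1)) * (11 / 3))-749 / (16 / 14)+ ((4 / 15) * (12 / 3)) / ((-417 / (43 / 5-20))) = -21084700260461 / 6780586800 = -3109.57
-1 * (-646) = 646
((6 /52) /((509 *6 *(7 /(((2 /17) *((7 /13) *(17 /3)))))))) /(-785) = -1 /405158910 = -0.00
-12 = -12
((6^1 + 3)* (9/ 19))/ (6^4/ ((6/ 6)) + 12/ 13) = 351/ 106780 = 0.00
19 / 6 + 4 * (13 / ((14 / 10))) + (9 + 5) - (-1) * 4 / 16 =4583 / 84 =54.56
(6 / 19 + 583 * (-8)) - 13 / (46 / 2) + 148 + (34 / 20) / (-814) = -16065119569 / 3557180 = -4516.25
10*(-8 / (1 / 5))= -400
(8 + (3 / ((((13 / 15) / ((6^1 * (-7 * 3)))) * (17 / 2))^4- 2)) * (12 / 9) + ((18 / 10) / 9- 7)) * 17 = -27765782255374662 / 2041571818383595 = -13.60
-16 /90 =-0.18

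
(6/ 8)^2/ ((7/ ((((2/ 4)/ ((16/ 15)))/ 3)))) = 45/ 3584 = 0.01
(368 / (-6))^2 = 3761.78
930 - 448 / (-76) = 17782 / 19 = 935.89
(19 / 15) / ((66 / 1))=19 / 990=0.02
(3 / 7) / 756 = 1 / 1764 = 0.00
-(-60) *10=600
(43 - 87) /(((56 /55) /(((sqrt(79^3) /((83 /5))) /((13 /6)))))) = -716925 * sqrt(79) /7553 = -843.66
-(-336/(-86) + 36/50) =-4974/1075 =-4.63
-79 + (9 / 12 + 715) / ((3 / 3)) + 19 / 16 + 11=10383 / 16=648.94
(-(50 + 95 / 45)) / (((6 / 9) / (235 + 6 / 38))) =-1047746 / 57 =-18381.51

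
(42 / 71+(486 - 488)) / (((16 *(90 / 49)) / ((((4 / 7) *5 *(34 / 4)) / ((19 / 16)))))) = -11900 / 12141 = -0.98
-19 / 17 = -1.12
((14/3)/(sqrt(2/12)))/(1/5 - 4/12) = -35*sqrt(6) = -85.73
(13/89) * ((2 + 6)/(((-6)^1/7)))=-1.36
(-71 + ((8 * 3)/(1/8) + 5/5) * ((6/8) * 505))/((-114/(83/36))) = -24245213/16416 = -1476.93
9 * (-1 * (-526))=4734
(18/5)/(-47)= -18/235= -0.08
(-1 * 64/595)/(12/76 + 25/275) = -0.43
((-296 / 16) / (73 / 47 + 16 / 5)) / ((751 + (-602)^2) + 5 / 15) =-26085 / 2433867044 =-0.00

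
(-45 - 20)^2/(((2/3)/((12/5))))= 15210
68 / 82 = 34 / 41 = 0.83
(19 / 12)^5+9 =4715587 / 248832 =18.95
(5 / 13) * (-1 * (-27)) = 135 / 13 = 10.38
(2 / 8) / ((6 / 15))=5 / 8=0.62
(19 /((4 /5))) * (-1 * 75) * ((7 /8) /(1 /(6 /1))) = -149625 /16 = -9351.56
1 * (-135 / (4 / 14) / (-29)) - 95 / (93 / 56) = -40.91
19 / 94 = 0.20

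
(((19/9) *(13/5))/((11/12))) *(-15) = -988/11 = -89.82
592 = 592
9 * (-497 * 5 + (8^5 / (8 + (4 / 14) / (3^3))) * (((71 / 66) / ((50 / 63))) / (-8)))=-5954363667 / 208175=-28602.68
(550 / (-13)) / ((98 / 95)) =-26125 / 637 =-41.01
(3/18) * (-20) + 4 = 2/3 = 0.67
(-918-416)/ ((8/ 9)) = -6003/ 4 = -1500.75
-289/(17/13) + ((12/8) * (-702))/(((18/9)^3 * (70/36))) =-40417/140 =-288.69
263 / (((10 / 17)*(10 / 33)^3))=160674327 / 10000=16067.43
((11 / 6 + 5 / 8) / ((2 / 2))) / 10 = 59 / 240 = 0.25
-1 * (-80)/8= 10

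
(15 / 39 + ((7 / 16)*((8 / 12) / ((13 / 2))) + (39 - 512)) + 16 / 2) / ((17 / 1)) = -72473 / 2652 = -27.33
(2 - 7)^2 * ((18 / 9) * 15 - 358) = -8200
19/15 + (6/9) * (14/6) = 127/45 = 2.82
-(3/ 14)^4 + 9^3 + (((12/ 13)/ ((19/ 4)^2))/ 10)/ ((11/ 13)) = 556046596401/ 762749680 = 729.00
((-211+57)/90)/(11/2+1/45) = -22/71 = -0.31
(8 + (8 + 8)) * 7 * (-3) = -504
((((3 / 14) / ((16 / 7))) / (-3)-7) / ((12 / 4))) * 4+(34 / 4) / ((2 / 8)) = 24.62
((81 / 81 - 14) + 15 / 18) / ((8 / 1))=-73 / 48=-1.52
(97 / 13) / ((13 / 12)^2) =13968 / 2197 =6.36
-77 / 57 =-1.35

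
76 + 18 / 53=4046 / 53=76.34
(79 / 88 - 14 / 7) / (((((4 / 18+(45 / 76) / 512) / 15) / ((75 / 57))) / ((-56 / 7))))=670464000 / 860519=779.14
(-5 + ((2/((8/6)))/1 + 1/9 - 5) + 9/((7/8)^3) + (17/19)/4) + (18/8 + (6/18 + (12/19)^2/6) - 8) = -180505/2228814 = -0.08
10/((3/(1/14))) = 5/21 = 0.24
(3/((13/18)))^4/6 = 1417176/28561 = 49.62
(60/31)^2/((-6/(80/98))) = -24000/47089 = -0.51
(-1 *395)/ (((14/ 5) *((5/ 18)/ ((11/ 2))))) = -39105/ 14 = -2793.21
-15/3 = -5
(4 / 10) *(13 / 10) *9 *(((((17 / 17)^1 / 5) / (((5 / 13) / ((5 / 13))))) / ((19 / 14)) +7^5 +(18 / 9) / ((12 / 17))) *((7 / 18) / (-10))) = -871933699 / 285000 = -3059.42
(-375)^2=140625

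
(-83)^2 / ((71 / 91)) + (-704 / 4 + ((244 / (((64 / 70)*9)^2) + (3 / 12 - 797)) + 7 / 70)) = 57863466703 / 7361280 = 7860.52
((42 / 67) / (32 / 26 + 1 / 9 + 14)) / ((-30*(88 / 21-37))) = 1323 / 31870225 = 0.00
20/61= 0.33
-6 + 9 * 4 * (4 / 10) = 42 / 5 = 8.40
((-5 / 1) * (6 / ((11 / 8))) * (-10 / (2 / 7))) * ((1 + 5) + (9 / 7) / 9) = 51600 / 11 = 4690.91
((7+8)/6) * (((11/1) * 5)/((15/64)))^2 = 1239040/9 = 137671.11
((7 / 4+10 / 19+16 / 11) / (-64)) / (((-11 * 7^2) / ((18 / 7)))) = 28071 / 100935296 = 0.00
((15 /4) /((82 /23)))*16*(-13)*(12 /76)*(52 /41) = -1399320 /31939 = -43.81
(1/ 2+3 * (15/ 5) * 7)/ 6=127/ 12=10.58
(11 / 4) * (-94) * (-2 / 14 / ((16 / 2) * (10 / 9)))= 4.15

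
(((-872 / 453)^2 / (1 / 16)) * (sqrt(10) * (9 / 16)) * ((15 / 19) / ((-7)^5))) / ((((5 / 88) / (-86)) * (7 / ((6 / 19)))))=103582550016 * sqrt(10) / 968387860489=0.34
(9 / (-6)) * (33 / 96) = -33 / 64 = -0.52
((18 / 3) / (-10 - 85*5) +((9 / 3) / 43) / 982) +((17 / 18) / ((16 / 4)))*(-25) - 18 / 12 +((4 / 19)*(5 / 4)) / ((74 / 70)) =-1110650749351 / 154955063160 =-7.17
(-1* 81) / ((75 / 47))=-50.76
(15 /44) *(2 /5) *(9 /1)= 27 /22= 1.23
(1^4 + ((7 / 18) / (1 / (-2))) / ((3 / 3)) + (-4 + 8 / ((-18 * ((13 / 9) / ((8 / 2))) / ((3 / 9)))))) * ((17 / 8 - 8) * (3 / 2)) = 11515 / 312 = 36.91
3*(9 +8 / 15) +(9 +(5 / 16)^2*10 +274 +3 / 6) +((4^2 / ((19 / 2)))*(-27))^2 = 550090649 / 231040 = 2380.93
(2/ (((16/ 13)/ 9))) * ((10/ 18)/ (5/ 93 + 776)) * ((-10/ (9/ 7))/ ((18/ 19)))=-1339975/ 15589368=-0.09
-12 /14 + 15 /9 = 17 /21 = 0.81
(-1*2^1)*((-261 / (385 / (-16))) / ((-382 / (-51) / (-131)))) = 27899856 / 73535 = 379.41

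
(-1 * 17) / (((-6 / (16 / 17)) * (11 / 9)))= 24 / 11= 2.18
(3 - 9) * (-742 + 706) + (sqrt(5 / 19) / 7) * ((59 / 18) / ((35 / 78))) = 767 * sqrt(95) / 13965 + 216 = 216.54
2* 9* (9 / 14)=81 / 7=11.57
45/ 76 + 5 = 425/ 76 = 5.59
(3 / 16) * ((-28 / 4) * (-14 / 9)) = 49 / 24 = 2.04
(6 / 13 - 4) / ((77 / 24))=-1.10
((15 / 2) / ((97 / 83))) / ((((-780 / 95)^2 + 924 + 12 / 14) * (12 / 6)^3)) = 1048705 / 1297195744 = 0.00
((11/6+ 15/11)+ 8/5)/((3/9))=1583/110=14.39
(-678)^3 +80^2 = -311659352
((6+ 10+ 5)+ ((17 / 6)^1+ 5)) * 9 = 519 / 2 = 259.50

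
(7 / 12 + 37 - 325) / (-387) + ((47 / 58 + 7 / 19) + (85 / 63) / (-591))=250816369 / 130690588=1.92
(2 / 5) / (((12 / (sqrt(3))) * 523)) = sqrt(3) / 15690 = 0.00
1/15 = 0.07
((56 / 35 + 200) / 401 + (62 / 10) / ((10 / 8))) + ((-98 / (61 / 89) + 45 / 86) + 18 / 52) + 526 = 133095870686 / 341842475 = 389.35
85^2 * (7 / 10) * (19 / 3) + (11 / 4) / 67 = 25752823 / 804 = 32030.87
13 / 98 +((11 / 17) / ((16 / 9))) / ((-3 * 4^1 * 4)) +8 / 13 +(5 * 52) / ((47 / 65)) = 360.31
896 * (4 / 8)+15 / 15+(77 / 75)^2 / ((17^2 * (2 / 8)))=729929341 / 1625625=449.01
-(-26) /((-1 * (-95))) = 26 /95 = 0.27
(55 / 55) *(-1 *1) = -1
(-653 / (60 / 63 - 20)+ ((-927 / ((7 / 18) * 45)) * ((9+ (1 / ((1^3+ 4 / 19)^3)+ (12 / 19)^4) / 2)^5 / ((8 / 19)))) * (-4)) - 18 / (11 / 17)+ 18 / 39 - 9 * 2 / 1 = 36180560.59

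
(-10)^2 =100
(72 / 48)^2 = 9 / 4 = 2.25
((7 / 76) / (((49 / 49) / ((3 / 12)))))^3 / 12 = 0.00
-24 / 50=-12 / 25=-0.48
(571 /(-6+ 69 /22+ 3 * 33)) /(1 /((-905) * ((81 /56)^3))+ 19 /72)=1074088083024 /47655303469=22.54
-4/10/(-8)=1/20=0.05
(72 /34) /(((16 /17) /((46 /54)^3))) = 12167 /8748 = 1.39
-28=-28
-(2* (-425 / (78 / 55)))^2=-546390625 / 1521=-359231.18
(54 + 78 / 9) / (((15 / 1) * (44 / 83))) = 3901 / 495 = 7.88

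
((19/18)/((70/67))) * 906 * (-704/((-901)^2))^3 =-33534615617536/56174348589676317105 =-0.00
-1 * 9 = -9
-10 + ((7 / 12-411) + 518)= 1171 / 12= 97.58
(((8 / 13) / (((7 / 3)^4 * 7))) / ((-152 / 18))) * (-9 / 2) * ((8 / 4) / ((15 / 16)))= 69984 / 20756645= 0.00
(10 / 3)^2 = 100 / 9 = 11.11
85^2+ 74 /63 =455249 /63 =7226.17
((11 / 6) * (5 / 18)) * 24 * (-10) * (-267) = 97900 / 3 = 32633.33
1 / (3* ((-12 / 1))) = -1 / 36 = -0.03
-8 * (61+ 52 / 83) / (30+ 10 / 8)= -32736 / 2075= -15.78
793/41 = 19.34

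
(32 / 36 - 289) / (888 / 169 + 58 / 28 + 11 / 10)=-15337595 / 448551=-34.19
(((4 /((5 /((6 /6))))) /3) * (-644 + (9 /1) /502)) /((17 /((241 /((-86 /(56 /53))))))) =4362973384 /145867395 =29.91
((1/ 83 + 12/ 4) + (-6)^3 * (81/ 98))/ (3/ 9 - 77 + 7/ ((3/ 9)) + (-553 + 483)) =1.40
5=5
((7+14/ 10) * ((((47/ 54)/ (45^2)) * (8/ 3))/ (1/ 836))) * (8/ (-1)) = -17602816/ 273375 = -64.39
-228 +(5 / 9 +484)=2309 / 9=256.56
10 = 10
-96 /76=-24 /19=-1.26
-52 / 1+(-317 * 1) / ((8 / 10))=-1793 / 4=-448.25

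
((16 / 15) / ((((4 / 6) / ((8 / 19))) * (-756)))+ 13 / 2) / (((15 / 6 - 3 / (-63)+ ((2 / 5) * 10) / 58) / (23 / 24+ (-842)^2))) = 1760936.96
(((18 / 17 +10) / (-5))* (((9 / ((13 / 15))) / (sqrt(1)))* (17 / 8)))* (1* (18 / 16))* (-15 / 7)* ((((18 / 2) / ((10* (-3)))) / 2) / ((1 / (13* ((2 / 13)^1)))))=-102789 / 2912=-35.30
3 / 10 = 0.30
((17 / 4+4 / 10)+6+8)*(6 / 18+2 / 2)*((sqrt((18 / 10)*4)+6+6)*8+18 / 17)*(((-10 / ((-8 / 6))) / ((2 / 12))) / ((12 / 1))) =4476*sqrt(5) / 5+307725 / 34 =11052.46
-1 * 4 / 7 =-4 / 7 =-0.57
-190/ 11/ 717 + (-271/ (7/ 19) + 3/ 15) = -203002256/ 276045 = -735.40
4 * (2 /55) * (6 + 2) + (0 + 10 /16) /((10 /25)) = 2399 /880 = 2.73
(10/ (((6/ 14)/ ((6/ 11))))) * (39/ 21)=260/ 11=23.64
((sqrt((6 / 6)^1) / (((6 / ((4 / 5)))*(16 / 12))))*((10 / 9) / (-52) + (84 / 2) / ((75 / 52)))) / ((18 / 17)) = 2893859 / 1053000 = 2.75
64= 64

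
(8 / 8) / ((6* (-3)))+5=89 / 18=4.94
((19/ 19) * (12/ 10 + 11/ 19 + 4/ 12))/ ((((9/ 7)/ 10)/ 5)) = 42140/ 513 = 82.14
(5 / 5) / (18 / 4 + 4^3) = 2 / 137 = 0.01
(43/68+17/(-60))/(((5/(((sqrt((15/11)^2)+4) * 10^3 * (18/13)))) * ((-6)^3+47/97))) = -24448656/10164011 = -2.41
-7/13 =-0.54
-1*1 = -1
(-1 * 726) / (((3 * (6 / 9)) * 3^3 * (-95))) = 121 / 855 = 0.14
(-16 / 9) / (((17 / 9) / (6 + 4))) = -160 / 17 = -9.41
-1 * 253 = -253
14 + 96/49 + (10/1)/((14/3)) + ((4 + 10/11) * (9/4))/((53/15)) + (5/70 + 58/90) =28209323/1285515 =21.94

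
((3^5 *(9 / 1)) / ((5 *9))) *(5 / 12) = 81 / 4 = 20.25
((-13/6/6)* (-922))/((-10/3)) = -5993/60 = -99.88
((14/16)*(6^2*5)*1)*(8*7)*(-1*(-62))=546840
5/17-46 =-777/17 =-45.71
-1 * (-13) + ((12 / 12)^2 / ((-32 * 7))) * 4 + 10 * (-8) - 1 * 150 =-217.02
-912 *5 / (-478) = 2280 / 239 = 9.54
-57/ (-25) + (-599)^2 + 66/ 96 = 143521587/ 400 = 358803.97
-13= -13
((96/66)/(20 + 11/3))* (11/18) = 8/213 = 0.04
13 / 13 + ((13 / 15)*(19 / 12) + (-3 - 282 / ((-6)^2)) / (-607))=261139 / 109260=2.39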